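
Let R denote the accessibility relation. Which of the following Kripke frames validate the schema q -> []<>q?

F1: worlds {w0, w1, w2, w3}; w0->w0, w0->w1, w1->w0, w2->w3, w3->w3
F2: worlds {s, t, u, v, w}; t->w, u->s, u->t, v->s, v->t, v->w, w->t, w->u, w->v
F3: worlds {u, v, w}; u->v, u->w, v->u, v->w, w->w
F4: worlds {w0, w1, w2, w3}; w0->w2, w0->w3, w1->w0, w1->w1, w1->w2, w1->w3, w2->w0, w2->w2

none

This is the axiom for symmetry; its first-order frame correspondent is forall x forall y (Rxy -> Ryx).
F1: fails — Rw2w3 but not Rw3w2.
F2: fails — Rwu but not Ruw.
F3: fails — Ruw but not Rwu.
F4: fails — Rw1w2 but not Rw2w1.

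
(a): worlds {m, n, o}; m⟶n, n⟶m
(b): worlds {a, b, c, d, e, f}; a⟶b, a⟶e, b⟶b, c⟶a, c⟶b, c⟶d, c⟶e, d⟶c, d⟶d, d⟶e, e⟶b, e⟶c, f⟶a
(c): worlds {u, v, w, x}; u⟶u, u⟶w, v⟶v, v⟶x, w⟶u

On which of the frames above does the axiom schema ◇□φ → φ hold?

Frame correspondent (Sahlqvist): ∀x ∀y (Rxy → Ryx) — i.e. symmetry.
(a): satisfies the condition.
(b): fails — Reb but not Rbe.
(c): fails — Rvx but not Rxv.
Valid on: (a).

(a)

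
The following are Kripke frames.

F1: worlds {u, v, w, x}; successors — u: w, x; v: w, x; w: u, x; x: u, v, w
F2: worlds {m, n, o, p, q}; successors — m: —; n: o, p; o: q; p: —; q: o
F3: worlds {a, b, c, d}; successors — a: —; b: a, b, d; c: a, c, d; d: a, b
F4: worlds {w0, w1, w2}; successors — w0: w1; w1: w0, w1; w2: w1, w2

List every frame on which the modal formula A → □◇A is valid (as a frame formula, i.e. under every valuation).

This is the axiom for symmetry; its first-order frame correspondent is ∀x ∀y (Rxy → Ryx).
F1: fails — Rvw but not Rwv.
F2: fails — Rno but not Ron.
F3: fails — Rcd but not Rdc.
F4: fails — Rw2w1 but not Rw1w2.

none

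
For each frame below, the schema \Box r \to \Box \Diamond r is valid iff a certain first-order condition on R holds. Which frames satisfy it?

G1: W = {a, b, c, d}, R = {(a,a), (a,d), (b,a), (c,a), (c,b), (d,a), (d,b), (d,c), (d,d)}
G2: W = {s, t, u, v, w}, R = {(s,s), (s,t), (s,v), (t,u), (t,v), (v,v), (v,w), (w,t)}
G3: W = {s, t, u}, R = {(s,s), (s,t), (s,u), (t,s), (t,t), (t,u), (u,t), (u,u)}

G1, G3

This is the axiom for a generalized confluence (Geach) condition; its first-order frame correspondent is \forall x \forall z (xRz \to \exists w (xRw \wedge zRw)).
G1: holds.
G2: fails — tRu but no w* with tRw* and uRw*.
G3: holds.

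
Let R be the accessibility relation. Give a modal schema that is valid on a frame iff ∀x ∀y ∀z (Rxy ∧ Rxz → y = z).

◇p → □p

This is partial functionality; the standard corresponding axiom is CD: ◇p → □p.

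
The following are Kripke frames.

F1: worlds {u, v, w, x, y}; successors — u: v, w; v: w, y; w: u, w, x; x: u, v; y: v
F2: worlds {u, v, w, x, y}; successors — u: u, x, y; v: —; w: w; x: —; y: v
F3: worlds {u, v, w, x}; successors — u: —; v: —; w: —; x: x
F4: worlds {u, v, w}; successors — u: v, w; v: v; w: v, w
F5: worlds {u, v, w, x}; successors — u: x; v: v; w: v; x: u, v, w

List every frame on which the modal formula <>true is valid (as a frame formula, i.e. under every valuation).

The schema corresponds to seriality: forall x exists y Rxy.
F1: ✓.
F2: fails — world v has no successor.
F3: fails — world u has no successor.
F4: ✓.
F5: ✓.

F1, F4, F5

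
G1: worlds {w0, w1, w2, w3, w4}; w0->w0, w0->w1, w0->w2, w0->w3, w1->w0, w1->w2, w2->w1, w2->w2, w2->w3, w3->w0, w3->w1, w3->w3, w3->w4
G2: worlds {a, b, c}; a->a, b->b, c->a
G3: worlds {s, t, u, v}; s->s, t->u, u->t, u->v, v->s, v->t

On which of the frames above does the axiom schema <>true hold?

G2, G3

The schema corresponds to seriality: forall x exists y Rxy.
G1: fails — world w4 has no successor.
G2: ✓.
G3: ✓.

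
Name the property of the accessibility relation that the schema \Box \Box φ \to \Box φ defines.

Suppose □□φ→□φ is valid. Take Rxy and set V(φ)={w : xR²w}. Then □□φ at x, so □φ at x, so φ at y, i.e. ∃z(Rxz∧Rzy).
Conversely, on a frame with density the schema holds at every world under every valuation.
So the correspondent is density.

density: \forall x \forall y (Rxy \to \exists z (Rxz \wedge Rzy))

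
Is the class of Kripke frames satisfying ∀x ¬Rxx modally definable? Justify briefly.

Modal frame validity is preserved under surjective bounded morphisms.
The 4-cycle (worlds 0,1,2,3 with 0→1→2→3→0) is irreflexive, and the map sending every world to a single reflexive point • is a surjective bounded morphism (forth: every edge maps to (•,•); back: every world has a successor). So any modal formula valid on the 4-cycle is also valid on the reflexive point, which is not irreflexive.
Hence irreflexivity is not modally definable.

No — not modally definable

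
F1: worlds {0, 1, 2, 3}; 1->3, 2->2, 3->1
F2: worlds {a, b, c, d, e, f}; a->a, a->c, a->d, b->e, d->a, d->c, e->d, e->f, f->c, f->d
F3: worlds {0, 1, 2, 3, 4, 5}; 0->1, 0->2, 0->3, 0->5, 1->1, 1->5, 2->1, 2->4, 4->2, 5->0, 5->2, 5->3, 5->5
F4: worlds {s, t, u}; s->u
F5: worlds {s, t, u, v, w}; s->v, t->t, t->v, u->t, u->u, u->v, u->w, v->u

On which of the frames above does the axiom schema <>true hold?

The schema corresponds to seriality: forall x exists y Rxy.
F1: fails — world 0 has no successor.
F2: fails — world c has no successor.
F3: fails — world 3 has no successor.
F4: fails — world t has no successor.
F5: fails — world w has no successor.

none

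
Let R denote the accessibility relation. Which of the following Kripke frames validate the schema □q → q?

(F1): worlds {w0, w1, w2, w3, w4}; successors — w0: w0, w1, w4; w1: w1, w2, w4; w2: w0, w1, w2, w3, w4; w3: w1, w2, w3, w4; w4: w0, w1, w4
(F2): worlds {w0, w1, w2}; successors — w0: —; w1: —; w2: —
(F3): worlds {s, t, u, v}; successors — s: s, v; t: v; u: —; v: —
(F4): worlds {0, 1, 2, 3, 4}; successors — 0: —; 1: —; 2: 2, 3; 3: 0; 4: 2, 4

Frame correspondent (Sahlqvist): ∀x Rxx — i.e. reflexivity.
(F1): condition met.
(F2): fails — world w0 does not see itself.
(F3): fails — world t does not see itself.
(F4): fails — world 0 does not see itself.

(F1)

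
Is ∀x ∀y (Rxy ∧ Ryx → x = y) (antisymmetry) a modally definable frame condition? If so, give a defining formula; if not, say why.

No

Any modally definable frame class is closed under surjective bounded morphisms.
The 4-cycle (worlds 0,1,2,3 with 0→1→2→3→0) is antisymmetric. Sending even-indexed worlds to • and odd-indexed worlds to ∘ is a surjective bounded morphism onto the two-world frame with •↔∘, which is not antisymmetric.
So no modal formula (or set of formulas) defines exactly the antisymmetric frames.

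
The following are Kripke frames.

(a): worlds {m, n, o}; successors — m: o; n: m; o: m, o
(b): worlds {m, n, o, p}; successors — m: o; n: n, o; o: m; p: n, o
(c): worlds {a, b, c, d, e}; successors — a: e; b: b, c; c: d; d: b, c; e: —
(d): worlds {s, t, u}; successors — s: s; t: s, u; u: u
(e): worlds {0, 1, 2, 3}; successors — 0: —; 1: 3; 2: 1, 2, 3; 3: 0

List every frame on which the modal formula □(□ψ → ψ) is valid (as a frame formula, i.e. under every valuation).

(d)

Frame correspondent (Sahlqvist): ∀x ∀y (Rxy → Ryy) — i.e. shift-reflexivity.
(a): fails — Rnm but not Rmm.
(b): fails — Rom but not Rmm.
(c): fails — Rbc but not Rcc.
(d): ✓.
(e): fails — R23 but not R33.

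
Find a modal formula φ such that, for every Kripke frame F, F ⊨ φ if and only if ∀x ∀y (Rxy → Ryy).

□(□ψ → ψ)

A defining formula is □(□ψ → ψ) (the T□ axiom).
Suppose □(□ψ→ψ) is valid. Take Rxy and set V(ψ)={w : Ryw}. Then at y, □ψ holds; since □(□ψ→ψ) at x, □ψ→ψ at y, so ψ at y, i.e. Ryy.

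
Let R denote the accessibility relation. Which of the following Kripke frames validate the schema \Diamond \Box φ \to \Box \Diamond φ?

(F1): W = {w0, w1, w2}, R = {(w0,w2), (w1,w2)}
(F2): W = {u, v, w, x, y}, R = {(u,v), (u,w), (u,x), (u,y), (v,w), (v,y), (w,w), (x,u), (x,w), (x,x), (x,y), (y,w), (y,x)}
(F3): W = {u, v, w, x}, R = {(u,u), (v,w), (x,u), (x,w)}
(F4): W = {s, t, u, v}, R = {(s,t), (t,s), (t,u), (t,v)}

The schema corresponds to convergence: \forall x \forall y \forall z (Rxy \wedge Rxz \to \exists w (Ryw \wedge Rzw)).
(F1): fails — Rw0w2 and Rw0w2 but w2 and w2 have no common successor.
(F2): condition met.
(F3): fails — Rvw and Rvw but w and w have no common successor.
(F4): fails — Rtu and Rtu but u and u have no common successor.

(F2)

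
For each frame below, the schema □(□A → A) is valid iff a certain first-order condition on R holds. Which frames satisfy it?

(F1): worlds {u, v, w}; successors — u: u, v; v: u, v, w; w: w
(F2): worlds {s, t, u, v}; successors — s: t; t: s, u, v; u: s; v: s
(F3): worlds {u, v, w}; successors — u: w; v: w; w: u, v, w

(F1)

This is the axiom for shift-reflexivity; its first-order frame correspondent is ∀x ∀y (Rxy → Ryy).
(F1): satisfies the condition.
(F2): fails — Rtv but not Rvv.
(F3): fails — Rwu but not Ruu.
Valid on: (F1).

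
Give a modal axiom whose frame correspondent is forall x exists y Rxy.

□s → ◇s

A defining formula is □s → ◇s (the D axiom).
Suppose □s→◇s is valid. At any x set V(s)=W. Then □s at x, so ◇s at x, so x has a successor.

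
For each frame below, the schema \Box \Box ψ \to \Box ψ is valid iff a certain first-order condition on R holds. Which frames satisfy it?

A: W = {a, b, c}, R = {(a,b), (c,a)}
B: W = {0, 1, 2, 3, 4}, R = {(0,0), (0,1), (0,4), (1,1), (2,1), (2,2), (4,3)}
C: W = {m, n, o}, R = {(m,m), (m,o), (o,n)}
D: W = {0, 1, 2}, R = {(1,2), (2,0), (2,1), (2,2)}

D

The schema corresponds to density: \forall x \forall y (Rxy \to \exists z (Rxz \wedge Rzy)).
A: fails — Rca but no z with Rcz and Rza.
B: fails — R43 but no z with R4z and Rz3.
C: fails — Ron but no z with Roz and Rzn.
D: holds.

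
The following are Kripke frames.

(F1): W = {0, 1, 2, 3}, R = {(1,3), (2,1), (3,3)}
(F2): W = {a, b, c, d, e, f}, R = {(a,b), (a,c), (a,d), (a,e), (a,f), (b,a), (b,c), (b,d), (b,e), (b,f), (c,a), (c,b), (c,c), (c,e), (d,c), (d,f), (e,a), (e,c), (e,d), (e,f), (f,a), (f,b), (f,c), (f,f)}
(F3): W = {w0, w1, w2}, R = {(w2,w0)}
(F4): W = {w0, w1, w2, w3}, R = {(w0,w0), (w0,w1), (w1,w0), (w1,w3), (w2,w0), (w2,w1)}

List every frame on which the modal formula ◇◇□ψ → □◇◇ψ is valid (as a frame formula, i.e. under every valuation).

This is the axiom for a generalized confluence (Geach) condition; its first-order frame correspondent is ∀x ∀y ∀z ((xR²y ∧ xRz) → ∃w (yRw ∧ zR²w)).
(F1): condition met.
(F2): condition met.
(F3): condition met.
(F4): fails — w0R²w3, w0Rw0 but no w with w3Rw and w0R²w.

(F1), (F2), (F3)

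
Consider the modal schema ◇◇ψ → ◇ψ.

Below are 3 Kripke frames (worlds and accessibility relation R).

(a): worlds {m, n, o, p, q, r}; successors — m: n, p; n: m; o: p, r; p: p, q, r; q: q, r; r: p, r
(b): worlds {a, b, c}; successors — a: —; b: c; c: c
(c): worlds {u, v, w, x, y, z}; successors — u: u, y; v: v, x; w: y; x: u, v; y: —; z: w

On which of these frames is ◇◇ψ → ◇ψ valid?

(b)

This is the axiom for transitivity; its first-order frame correspondent is ∀x ∀y ∀z (Rxy ∧ Ryz → Rxz).
(a): fails — Rop and Rpq but not Roq.
(b): satisfies the condition.
(c): fails — Rvx and Rxu but not Rvu.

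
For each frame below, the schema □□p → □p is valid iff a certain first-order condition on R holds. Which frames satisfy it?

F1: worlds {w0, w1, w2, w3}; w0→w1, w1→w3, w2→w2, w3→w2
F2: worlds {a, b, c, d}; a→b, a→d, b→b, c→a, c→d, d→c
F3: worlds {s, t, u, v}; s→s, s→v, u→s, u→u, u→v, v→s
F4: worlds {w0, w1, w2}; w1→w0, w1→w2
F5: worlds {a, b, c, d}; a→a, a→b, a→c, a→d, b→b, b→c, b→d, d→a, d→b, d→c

F3, F5

This is the axiom for density; its first-order frame correspondent is ∀x ∀y (Rxy → ∃z (Rxz ∧ Rzy)).
F1: fails — Rw0w1 but no z with Rw0z and Rzw1.
F2: fails — Rdc but no z with Rdz and Rzc.
F3: satisfies the condition.
F4: fails — Rw1w2 but no z with Rw1z and Rzw2.
F5: satisfies the condition.
Valid on: F3, F5.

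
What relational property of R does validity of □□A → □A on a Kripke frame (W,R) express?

Suppose □□A→□A is valid. Take Rxy and set V(A)={w : xR²w}. Then □□A at x, so □A at x, so A at y, i.e. ∃z(Rxz∧Rzy).

Density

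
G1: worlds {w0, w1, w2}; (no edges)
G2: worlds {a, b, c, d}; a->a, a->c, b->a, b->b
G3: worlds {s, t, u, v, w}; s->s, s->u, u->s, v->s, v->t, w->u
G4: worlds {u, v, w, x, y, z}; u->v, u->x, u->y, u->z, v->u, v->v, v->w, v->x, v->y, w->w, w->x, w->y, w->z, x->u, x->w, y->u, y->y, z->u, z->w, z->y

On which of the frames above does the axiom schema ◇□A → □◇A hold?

This is the axiom for convergence; its first-order frame correspondent is ∀x ∀y ∀z (Rxy ∧ Rxz → ∃w (Ryw ∧ Rzw)).
G1: holds.
G2: fails — Raa and Rac but a and c have no common successor.
G3: fails — Rvt and Rvt but t and t have no common successor.
G4: fails — Rvx and Rvu but x and u have no common successor.
Valid on: G1.

G1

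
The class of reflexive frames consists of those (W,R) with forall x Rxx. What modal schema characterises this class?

This is reflexivity; the standard corresponding axiom is T: □r → r.
Suppose □r→r is valid. At any x set V(r)={w : Rxw}. Then □r holds at x, so r holds at x, i.e. Rxx.

□r → r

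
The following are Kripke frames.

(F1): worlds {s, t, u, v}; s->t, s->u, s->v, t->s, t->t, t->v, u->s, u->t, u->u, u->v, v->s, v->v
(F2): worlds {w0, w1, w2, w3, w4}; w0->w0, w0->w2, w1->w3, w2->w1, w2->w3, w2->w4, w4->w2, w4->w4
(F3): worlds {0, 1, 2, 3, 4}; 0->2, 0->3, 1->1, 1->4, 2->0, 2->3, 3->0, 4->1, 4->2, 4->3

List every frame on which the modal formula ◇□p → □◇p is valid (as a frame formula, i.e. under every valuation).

The schema corresponds to convergence: ∀x ∀y ∀z (Rxy ∧ Rxz → ∃w (Ryw ∧ Rzw)).
(F1): holds.
(F2): fails — Rw0w2 and Rw0w0 but w2 and w0 have no common successor.
(F3): fails — R23 and R20 but 3 and 0 have no common successor.
Valid on: (F1).

(F1)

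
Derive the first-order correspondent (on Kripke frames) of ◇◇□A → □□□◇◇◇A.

This is a Sahlqvist (Geach-type) schema ◇^2□^1A → □^3◇^3A.
Minimal-valuation argument: fix x; take any y with xR^2y and any z with xR^3z. Set V(A) to the set of worlds R-reachable from y in exactly 1 step. Then □^1A holds at y, so the antecedent holds at x; validity forces ◇^3A at z, giving a w with zR^3w and yR^1w.
First-order correspondent: ∀x ∀y ∀z ((xR²y ∧ xR³z) → ∃w (yRw ∧ zR³w)).

∀x ∀y ∀z ((xR²y ∧ xR³z) → ∃w (yRw ∧ zR³w))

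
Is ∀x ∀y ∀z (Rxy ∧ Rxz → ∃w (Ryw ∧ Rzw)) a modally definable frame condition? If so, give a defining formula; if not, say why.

The condition is convergence. A defining modal formula is ◇□r → □◇r.

Definable; ◇□r → □◇r defines it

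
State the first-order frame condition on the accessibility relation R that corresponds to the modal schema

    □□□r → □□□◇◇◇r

This is a Sahlqvist (Geach-type) schema ◇^0□^3r → □^3◇^3r.
First-order correspondent: ∀x ∀z (xR³z → ∃w (xR³w ∧ zR³w)).

∀x ∀z (xR³z → ∃w (xR³w ∧ zR³w))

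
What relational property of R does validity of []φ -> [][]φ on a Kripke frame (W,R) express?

This is the 4 axiom.
It corresponds to transitivity: forall x forall y forall z (Rxy & Ryz -> Rxz).

Transitivity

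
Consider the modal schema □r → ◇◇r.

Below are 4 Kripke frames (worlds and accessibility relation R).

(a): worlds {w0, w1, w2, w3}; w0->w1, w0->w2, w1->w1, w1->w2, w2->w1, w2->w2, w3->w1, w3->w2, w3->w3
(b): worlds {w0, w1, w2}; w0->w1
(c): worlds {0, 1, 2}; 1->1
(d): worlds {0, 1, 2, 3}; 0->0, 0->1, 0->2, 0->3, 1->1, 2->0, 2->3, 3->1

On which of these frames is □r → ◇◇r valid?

(a), (d)

This is the axiom for a generalized confluence (Geach) condition; its first-order frame correspondent is ∀x ∃w (xRw ∧ xR²w).
(a): ✓.
(b): fails — at w0 but no w with w0Rw and w0R²w.
(c): fails — at 0 but no w with 0Rw and 0R²w.
(d): ✓.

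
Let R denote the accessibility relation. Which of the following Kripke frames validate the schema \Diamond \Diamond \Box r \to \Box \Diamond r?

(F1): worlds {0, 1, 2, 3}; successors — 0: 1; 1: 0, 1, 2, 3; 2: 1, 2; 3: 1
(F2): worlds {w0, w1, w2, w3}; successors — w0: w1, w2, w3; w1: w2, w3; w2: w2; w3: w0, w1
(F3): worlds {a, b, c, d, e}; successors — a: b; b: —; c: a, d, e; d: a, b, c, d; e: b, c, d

Frame correspondent (Sahlqvist): \forall x \forall y \forall z ((x R^2 y \wedge xRz) \to \exists w (yRw \wedge zRw)) — i.e. a generalized confluence (Geach) condition.
(F1): condition met.
(F2): fails — w0R²w1, w0Rw3 but no w with w1Rw and w3Rw.
(F3): fails — cR²b, cRa but no w with bRw and aRw.
Valid on: (F1).

(F1)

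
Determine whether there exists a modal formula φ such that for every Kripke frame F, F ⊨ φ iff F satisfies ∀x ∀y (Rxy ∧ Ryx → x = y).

Not definable by any modal formula

Any modally definable frame class is closed under surjective bounded morphisms.
The 6-cycle (worlds 0,1,2,3,4,5 with 0→1→2→3→4→5→0) is antisymmetric. Sending even-indexed worlds to a and odd-indexed worlds to b is a surjective bounded morphism onto the two-world frame with a↔b, which is not antisymmetric.
So the class is not modally definable.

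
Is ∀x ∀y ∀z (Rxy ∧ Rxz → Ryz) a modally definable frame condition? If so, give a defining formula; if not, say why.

Yes, by ◇p → □◇p

This is a Sahlqvist condition; the 5 axiom ◇p → □◇p defines it.
Suppose ◇p→□◇p is valid. Take Rxy, Rxz and set V(p)={y}. Then ◇p at x, so □◇p at x, so ◇p at z, so some w with Rzw has p; w=y, i.e. Rzy. By symmetry of the argument, Ryz.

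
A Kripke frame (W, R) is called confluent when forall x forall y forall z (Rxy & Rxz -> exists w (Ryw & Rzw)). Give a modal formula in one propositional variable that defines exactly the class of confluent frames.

This is convergence; the standard corresponding axiom is .2: ◇□p → □◇p.
Suppose ◇□p→□◇p is valid. Take Rxy, Rxz and set V(p)={w : Ryw}. Then □p at y so ◇□p at x, so □◇p at x, so ◇p at z, giving w with Rzw and Ryw.

◇□p → □◇p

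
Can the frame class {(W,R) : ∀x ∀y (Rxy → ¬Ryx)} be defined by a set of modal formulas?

Not modally definable

Modal frame validity is preserved under surjective bounded morphisms.
The 5-cycle (worlds s,t,u,v,w with s→t→u→v→w→s) is asymmetric. Mapping every world to a single reflexive point • is a surjective bounded morphism, and the reflexive point is not asymmetric (R•• but asymmetry requires ¬R••).
Hence asymmetry is not modally definable.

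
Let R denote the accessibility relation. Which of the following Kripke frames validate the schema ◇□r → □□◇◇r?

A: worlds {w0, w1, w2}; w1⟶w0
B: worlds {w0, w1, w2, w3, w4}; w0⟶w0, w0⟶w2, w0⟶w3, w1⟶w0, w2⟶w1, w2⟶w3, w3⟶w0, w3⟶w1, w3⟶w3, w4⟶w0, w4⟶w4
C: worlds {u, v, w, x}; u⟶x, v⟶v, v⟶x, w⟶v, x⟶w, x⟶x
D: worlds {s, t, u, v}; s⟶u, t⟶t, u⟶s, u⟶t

Frame correspondent (Sahlqvist): ∀x ∀y ∀z ((xRy ∧ xR²z) → ∃w (yRw ∧ zR²w)) — i.e. a generalized confluence (Geach) condition.
A: condition met.
B: condition met.
C: condition met.
D: fails — uRs, uR²t but no w with sRw and tR²w.
Valid on: A, B, C.

A, B, C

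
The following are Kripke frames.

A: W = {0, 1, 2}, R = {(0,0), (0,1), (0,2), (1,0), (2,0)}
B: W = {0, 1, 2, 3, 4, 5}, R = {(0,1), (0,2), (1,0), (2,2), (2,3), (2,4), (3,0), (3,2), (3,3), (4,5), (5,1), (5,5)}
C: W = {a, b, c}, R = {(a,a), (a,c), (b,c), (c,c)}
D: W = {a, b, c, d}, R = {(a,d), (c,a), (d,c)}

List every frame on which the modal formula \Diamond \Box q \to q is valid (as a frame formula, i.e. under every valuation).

This is the axiom for symmetry; its first-order frame correspondent is \forall x \forall y (Rxy \to Ryx).
A: satisfies the condition.
B: fails — R02 but not R20.
C: fails — Rac but not Rca.
D: fails — Rca but not Rac.
Valid on: A.

A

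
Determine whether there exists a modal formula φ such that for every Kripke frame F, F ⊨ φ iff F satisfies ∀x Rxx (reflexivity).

This is a Sahlqvist condition; the T axiom □p → p defines it.
Suppose □p→p is valid. At any x set V(p)={w : Rxw}. Then □p holds at x, so p holds at x, i.e. Rxx.

Yes — defined by □p → p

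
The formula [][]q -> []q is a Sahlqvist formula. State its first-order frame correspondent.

Suppose □□q→□q is valid. Take Rxy and set V(q)={w : xR²w}. Then □□q at x, so □q at x, so q at y, i.e. ∃z(Rxz∧Rzy).

density: forall x forall y (Rxy -> exists z (Rxz & Rzy))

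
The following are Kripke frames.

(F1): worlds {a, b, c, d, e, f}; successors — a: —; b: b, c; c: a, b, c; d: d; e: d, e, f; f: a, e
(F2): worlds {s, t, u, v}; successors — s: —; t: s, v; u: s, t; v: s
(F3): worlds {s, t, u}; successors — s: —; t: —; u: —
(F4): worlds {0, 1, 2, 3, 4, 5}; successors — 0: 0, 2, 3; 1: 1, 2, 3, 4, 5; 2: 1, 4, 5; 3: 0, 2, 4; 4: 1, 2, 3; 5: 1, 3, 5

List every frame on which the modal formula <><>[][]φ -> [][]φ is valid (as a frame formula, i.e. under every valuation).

Frame correspondent (Sahlqvist): forall x forall y forall z ((x R^2 y & x R^2 z) -> exists w (y R^2 w & z = w)) — i.e. a generalized confluence (Geach) condition.
(F1): fails — bR²a, bR²a but no w with aR²w and a=w.
(F2): fails — tR²s, tR²s but no w with sR²w and s=w.
(F3): holds.
(F4): fails — 0R²2, 0R²0 but no w with 2R²w and 0=w.
Valid on: (F3).

(F3)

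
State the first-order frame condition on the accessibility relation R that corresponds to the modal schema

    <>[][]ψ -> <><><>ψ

This is a Sahlqvist (Geach-type) schema ◇^1□^2ψ → □^0◇^3ψ.
Minimal-valuation argument: fix x; take any y with xR^1y and any z with xR^0z. Set V(ψ) to the set of worlds R-reachable from y in exactly 2 steps. Then □^2ψ holds at y, so the antecedent holds at x; validity forces ◇^3ψ at z, giving a w with zR^3w and yR^2w.
First-order correspondent: forall x forall y (xRy -> exists w (y R^2 w & x R^3 w)).

forall x forall y (xRy -> exists w (y R^2 w & x R^3 w))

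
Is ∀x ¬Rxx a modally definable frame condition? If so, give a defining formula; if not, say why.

No — not modally definable

If a class were modally definable it would be closed under surjective bounded morphisms (Goldblatt–Thomason).
The 2-cycle (worlds a,b with a→b→a) is irreflexive, and the map sending every world to a single reflexive point • is a surjective bounded morphism (forth: every edge maps to (•,•); back: every world has a successor). So any modal formula valid on the 2-cycle is also valid on the reflexive point, which is not irreflexive.
So no modal formula (or set of formulas) defines exactly the irreflexive frames.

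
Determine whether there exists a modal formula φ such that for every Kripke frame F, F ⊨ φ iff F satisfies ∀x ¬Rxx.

Any modally definable frame class is closed under surjective bounded morphisms.
The 3-cycle (worlds 0,1,2 with 0→1→2→0) is irreflexive, and the map sending every world to a single reflexive point • is a surjective bounded morphism (forth: every edge maps to (•,•); back: every world has a successor). So any modal formula valid on the 3-cycle is also valid on the reflexive point, which is not irreflexive.
So the class is not modally definable.

Not modally definable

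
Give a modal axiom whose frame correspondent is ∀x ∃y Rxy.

□q → ◇q

The condition is seriality. The D schema □q → ◇q defines it.
Suppose □q→◇q is valid. At any x set V(q)=W. Then □q at x, so ◇q at x, so x has a successor.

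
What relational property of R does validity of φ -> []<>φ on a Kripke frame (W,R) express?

Suppose φ→□◇φ is valid. Take Rxy and set V(φ)={x}. Then φ at x, so □◇φ at x, so ◇φ at y, so some z with Ryz has φ; z=x, i.e. Ryx.

symmetry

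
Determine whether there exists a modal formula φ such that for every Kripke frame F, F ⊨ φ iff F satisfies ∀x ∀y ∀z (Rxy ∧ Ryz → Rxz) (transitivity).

This is a Sahlqvist condition; the 4 axiom □q → □□q defines it.
Suppose □q→□□q is valid. Take Rxy, Ryz and set V(q)={w : Rxw}. Then □q at x, so □□q at x, so □q at y, so q at z, i.e. Rxz.

Definable; □q → □□q defines it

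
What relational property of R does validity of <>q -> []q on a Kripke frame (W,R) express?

Suppose ◇q→□q is valid. Take Rxy, Rxz and set V(q)={y}. Then ◇q at x, so □q at x, so q at z, i.e. z=y.
Conversely, on a frame with partial functionality the schema holds at every world under every valuation.
So the correspondent is partial functionality.

partial functionality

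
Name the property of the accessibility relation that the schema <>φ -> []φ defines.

partial functionality: forall x forall y forall z (Rxy & Rxz -> y = z)

Suppose ◇φ→□φ is valid. Take Rxy, Rxz and set V(φ)={y}. Then ◇φ at x, so □φ at x, so φ at z, i.e. z=y.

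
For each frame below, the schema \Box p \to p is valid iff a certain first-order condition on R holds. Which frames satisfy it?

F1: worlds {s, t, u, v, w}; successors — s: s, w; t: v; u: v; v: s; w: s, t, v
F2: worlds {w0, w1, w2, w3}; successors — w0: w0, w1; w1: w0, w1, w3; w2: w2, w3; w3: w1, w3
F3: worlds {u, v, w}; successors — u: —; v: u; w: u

F2

This is the axiom for reflexivity; its first-order frame correspondent is \forall x Rxx.
F1: fails — world t does not see itself.
F2: satisfies the condition.
F3: fails — world u does not see itself.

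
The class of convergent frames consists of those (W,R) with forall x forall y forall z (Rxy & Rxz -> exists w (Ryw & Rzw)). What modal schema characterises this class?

◇□s → □◇s

The condition is convergence. The .2 schema ◇□s → □◇s defines it.
Suppose ◇□s→□◇s is valid. Take Rxy, Rxz and set V(s)={w : Ryw}. Then □s at y so ◇□s at x, so □◇s at x, so ◇s at z, giving w with Rzw and Ryw.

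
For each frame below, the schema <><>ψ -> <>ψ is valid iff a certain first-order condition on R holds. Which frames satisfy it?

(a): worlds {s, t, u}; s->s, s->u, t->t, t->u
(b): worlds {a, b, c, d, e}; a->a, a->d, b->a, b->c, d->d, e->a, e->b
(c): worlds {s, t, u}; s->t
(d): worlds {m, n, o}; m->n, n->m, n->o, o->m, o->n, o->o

(a), (c)

Frame correspondent (Sahlqvist): forall x forall y forall z (Rxy & Ryz -> Rxz) — i.e. transitivity.
(a): holds.
(b): fails — Reb and Rbc but not Rec.
(c): holds.
(d): fails — Rno and Ron but not Rnn.
Valid on: (a), (c).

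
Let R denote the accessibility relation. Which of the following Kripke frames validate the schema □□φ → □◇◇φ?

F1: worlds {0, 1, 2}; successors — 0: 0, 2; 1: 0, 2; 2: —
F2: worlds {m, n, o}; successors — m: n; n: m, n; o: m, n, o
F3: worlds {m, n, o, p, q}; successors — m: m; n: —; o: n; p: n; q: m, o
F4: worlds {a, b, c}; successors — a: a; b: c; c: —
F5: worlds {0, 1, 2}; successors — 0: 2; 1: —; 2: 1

F2

Frame correspondent (Sahlqvist): ∀x ∀z (xRz → ∃w (xR²w ∧ zR²w)) — i.e. a generalized confluence (Geach) condition.
F1: fails — 0R2 but no w with 0R²w and 2R²w.
F2: condition met.
F3: fails — oRn but no w with oR²w and nR²w.
F4: fails — bRc but no w with bR²w and cR²w.
F5: fails — 0R2 but no w with 0R²w and 2R²w.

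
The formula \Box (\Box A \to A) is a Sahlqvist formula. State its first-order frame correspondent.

shift-reflexivity: \forall x \forall y (Rxy \to Ryy)

Suppose □(□A→A) is valid. Take Rxy and set V(A)={w : Ryw}. Then at y, □A holds; since □(□A→A) at x, □A→A at y, so A at y, i.e. Ryy.
Conversely, on a frame with shift-reflexivity the schema holds at every world under every valuation.
So the correspondent is shift-reflexivity.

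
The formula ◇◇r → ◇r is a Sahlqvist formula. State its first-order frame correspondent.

Equivalently (dual form): □r → □□r.
Suppose □r→□□r is valid. Take Rxy, Ryz and set V(r)={w : Rxw}. Then □r at x, so □□r at x, so □r at y, so r at z, i.e. Rxz.
The converse is a direct semantic check.
Frame condition: ∀x ∀y ∀z (Rxy ∧ Ryz → Rxz).

Transitivity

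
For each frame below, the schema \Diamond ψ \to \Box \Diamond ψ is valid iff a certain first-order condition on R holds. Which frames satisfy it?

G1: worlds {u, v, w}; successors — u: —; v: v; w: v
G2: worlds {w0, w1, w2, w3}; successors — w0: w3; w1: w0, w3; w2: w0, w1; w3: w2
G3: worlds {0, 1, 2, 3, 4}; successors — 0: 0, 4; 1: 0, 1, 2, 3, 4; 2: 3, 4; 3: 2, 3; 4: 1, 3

G1

The schema corresponds to the Euclidean property: \forall x \forall y \forall z (Rxy \wedge Rxz \to Ryz).
G1: condition met.
G2: fails — Rw0w3 and Rw0w3 but not Rw3w3.
G3: fails — R04 and R00 but not R40.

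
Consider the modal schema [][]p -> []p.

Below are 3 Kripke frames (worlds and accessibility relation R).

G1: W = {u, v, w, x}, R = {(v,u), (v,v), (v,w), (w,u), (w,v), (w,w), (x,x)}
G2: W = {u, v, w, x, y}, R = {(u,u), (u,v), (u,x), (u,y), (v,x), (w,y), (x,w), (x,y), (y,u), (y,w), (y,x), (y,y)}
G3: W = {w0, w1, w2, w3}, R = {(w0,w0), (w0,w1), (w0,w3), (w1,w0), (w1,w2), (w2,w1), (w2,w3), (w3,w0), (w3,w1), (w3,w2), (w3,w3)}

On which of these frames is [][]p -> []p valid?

G1

The schema corresponds to density: forall x forall y (Rxy -> exists z (Rxz & Rzy)).
G1: condition met.
G2: fails — Rvx but no z with Rvz and Rzx.
G3: fails — Rw1w2 but no z with Rw1z and Rzw2.
Valid on: G1.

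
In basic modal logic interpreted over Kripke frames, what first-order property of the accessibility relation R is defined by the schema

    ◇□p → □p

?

This schema is equivalent to the 5 axiom ◇p → □◇p.
Its frame correspondent is the Euclidean property — ∀x ∀y ∀z (Rxy ∧ Rxz → Ryz).

The Euclidean property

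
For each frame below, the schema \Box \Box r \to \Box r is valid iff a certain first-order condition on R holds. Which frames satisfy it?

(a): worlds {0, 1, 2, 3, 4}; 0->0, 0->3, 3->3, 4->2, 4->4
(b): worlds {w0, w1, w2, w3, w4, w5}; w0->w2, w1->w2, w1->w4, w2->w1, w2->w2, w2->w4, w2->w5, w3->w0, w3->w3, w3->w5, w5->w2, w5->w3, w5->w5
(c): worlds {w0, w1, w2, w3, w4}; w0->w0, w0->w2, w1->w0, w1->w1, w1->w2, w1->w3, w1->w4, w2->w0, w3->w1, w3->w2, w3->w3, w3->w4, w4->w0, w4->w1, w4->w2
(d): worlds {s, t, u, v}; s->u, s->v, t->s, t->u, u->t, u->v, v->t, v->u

(a), (b), (c)

The schema corresponds to density: \forall x \forall y (Rxy \to \exists z (Rxz \wedge Rzy)).
(a): satisfies the condition.
(b): satisfies the condition.
(c): satisfies the condition.
(d): fails — Ruv but no z with Ruz and Rzv.
Valid on: (a), (b), (c).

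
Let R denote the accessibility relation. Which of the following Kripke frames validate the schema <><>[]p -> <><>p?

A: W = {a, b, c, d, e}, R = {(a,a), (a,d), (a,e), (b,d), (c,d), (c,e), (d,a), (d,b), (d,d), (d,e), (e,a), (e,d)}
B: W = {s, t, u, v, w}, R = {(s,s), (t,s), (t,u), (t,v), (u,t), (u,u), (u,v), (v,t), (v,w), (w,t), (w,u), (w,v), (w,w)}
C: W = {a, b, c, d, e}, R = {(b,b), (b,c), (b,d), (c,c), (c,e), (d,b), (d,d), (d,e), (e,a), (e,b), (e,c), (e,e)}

The schema corresponds to a generalized confluence (Geach) condition: forall x forall y (x R^2 y -> exists w (yRw & x R^2 w)).
A: condition met.
B: condition met.
C: fails — cR²a but no w with aRw and cR²w.
Valid on: A, B.

A, B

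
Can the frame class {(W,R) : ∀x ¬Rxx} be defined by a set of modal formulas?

Any modally definable frame class is closed under surjective bounded morphisms.
The 3-cycle (worlds s,t,u with s→t→u→s) is irreflexive, and the map sending every world to a single reflexive point • is a surjective bounded morphism (forth: every edge maps to (•,•); back: every world has a successor). So any modal formula valid on the 3-cycle is also valid on the reflexive point, which is not irreflexive.
So no modal formula (or set of formulas) defines exactly the irreflexive frames.

Not modally definable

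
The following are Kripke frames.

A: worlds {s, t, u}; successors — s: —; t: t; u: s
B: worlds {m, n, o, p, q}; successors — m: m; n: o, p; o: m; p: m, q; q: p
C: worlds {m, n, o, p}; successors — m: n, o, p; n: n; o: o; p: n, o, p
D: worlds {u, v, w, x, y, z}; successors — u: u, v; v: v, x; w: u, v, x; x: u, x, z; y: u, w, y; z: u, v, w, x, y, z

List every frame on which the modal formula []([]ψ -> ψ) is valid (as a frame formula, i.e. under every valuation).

The schema corresponds to shift-reflexivity: forall x forall y (Rxy -> Ryy).
A: fails — Rus but not Rss.
B: fails — Rno but not Roo.
C: ✓.
D: fails — Ryw but not Rww.

C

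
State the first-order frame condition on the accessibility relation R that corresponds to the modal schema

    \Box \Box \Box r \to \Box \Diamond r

This is a Sahlqvist (Geach-type) schema ◇^0□^3r → □^1◇^1r.
Minimal-valuation argument: fix x; take any y with xR^0y and any z with xR^1z. Set V(r) to the set of worlds R-reachable from y in exactly 3 steps. Then □^3r holds at y, so the antecedent holds at x; validity forces ◇^1r at z, giving a w with zR^1w and yR^3w.
First-order correspondent: \forall x \forall z (xRz \to \exists w (x R^3 w \wedge zRw)).

\forall x \forall z (xRz \to \exists w (x R^3 w \wedge zRw))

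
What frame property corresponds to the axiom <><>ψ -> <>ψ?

This schema is equivalent to the 4 axiom □ψ → □□ψ.
It corresponds to transitivity: forall x forall y forall z (Rxy & Ryz -> Rxz).

transitivity: forall x forall y forall z (Rxy & Ryz -> Rxz)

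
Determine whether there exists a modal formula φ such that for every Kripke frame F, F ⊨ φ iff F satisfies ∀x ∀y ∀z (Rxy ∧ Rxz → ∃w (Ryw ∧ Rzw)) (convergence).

Yes — defined by ◇□p → □◇p

This is a Sahlqvist condition; the .2 axiom ◇□p → □◇p defines it.
Suppose ◇□p→□◇p is valid. Take Rxy, Rxz and set V(p)={w : Ryw}. Then □p at y so ◇□p at x, so □◇p at x, so ◇p at z, giving w with Rzw and Ryw.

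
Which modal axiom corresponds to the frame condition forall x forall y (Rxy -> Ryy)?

□(□q → q)

A defining formula is □(□q → q) (the T□ axiom).
Suppose □(□q→q) is valid. Take Rxy and set V(q)={w : Ryw}. Then at y, □q holds; since □(□q→q) at x, □q→q at y, so q at y, i.e. Ryy.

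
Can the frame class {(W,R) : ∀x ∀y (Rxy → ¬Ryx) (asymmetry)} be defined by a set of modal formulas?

No

Any modally definable frame class is closed under surjective bounded morphisms.
The 3-cycle (worlds w0,w1,w2 with w0→w1→w2→w0) is asymmetric. Mapping every world to a single reflexive point • is a surjective bounded morphism, and the reflexive point is not asymmetric (R•• but asymmetry requires ¬R••).
Hence asymmetry is not modally definable.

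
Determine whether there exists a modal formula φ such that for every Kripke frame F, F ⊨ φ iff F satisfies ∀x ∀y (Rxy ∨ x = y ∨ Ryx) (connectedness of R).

If a class were modally definable it would be closed under disjoint unions (Goldblatt–Thomason).
Take 4 disjoint single-world reflexive frames: each is trivially connected, but their disjoint union has 4 worlds with no edge between distinct components, so it is not connected.
So the class is not modally definable.

Not modally definable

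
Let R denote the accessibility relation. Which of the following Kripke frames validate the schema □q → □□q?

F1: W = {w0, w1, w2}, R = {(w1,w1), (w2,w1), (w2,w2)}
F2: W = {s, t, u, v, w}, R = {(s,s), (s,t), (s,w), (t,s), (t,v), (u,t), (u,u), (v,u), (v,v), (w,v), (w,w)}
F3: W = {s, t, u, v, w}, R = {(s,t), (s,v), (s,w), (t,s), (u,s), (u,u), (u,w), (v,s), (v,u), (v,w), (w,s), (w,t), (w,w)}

F1

This is the axiom for transitivity; its first-order frame correspondent is ∀x ∀y ∀z (Rxy ∧ Ryz → Rxz).
F1: condition met.
F2: fails — Rtv and Rvu but not Rtu.
F3: fails — Ruw and Rwt but not Rut.
Valid on: F1.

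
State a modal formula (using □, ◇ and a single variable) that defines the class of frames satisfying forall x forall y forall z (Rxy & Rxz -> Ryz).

This is the Euclidean property; the standard corresponding axiom is 5: ◇p → □◇p.
Suppose ◇p→□◇p is valid. Take Rxy, Rxz and set V(p)={y}. Then ◇p at x, so □◇p at x, so ◇p at z, so some w with Rzw has p; w=y, i.e. Rzy. By symmetry of the argument, Ryz.

◇p → □◇p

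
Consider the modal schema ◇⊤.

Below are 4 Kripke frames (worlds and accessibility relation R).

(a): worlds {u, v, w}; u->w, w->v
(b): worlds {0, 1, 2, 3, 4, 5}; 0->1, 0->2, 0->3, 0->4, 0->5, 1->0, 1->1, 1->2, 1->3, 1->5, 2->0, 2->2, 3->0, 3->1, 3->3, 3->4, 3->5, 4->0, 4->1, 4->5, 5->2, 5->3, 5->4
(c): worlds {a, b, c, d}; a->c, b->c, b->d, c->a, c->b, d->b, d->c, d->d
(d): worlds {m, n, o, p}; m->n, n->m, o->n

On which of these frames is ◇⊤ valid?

Frame correspondent (Sahlqvist): ∀x ∃y Rxy — i.e. seriality.
(a): fails — world v has no successor.
(b): condition met.
(c): condition met.
(d): fails — world p has no successor.

(b), (c)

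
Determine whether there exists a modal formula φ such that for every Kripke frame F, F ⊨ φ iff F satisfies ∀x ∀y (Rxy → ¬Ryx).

Modal frame validity is preserved under surjective bounded morphisms.
The 4-cycle (worlds s,t,u,v with s→t→u→v→s) is asymmetric. Mapping every world to a single reflexive point • is a surjective bounded morphism, and the reflexive point is not asymmetric (R•• but asymmetry requires ¬R••).
So the class is not modally definable.

Not definable by any modal formula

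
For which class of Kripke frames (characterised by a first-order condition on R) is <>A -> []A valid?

Suppose ◇A→□A is valid. Take Rxy, Rxz and set V(A)={y}. Then ◇A at x, so □A at x, so A at z, i.e. z=y.

partial functionality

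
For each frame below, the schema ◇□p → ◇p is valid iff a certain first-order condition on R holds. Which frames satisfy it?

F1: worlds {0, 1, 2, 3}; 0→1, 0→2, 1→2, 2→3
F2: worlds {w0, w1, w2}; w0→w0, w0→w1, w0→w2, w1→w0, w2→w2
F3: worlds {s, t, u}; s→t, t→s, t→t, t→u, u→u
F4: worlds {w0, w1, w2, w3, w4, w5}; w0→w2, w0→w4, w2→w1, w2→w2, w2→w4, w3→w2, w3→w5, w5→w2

The schema corresponds to a generalized confluence (Geach) condition: ∀x ∀y (xRy → ∃w (yRw ∧ xRw)).
F1: fails — 0R2 but no w with 2Rw and 0Rw.
F2: ✓.
F3: ✓.
F4: fails — w0Rw4 but no w with w4Rw and w0Rw.
Valid on: F2, F3.

F2, F3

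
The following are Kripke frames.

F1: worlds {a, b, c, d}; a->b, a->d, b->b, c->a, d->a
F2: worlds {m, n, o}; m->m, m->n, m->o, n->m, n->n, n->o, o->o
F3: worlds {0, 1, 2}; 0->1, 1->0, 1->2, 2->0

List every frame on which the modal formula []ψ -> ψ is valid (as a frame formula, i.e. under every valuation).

Frame correspondent (Sahlqvist): forall x Rxx — i.e. reflexivity.
F1: fails — world a does not see itself.
F2: satisfies the condition.
F3: fails — world 0 does not see itself.
Valid on: F2.

F2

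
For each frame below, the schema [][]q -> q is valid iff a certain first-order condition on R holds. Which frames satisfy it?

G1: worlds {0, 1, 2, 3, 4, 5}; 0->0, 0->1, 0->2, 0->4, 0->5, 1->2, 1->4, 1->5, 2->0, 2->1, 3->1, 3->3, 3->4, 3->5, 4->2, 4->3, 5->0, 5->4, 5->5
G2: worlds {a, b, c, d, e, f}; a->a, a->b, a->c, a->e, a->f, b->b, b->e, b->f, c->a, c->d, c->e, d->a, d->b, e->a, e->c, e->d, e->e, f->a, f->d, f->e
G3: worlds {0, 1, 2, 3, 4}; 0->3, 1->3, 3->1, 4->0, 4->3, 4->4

G1

Frame correspondent (Sahlqvist): forall x exists w (x R^2 w & x = w) — i.e. a generalized confluence (Geach) condition.
G1: condition met.
G2: fails — at d but no w with dR²w and d=w.
G3: fails — at 0 but no w with 0R²w and 0=w.
Valid on: G1.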